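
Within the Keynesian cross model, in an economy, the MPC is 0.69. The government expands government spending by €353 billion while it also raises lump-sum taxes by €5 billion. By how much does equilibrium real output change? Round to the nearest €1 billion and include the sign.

Expenditure multiplier = 1/(1 − MPC) = 1/(1 − 0.69) = 1/0.31 ≈ 3.226.
ΔG contributes k·ΔG = (+€353 billion) / 0.31 ≈ +€1,138.7 billion.
ΔT of +€5 billion changes first-round spending by −c·ΔT = −€3.45 billion, contributing k·(−c·ΔT) = (−€3.45 billion) / 0.31 ≈ −€11.1 billion.
Net ΔY = k(ΔG − c·ΔT) = (+€349.55 billion) / 0.31 ≈ +€1,128 billion.

+€1,128 billion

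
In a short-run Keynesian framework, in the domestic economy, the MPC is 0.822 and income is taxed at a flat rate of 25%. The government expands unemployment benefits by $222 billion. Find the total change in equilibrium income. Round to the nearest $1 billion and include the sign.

+$476 billion

The transfer change shifts disposable income by +$222 billion, so first-round consumption changes by c·ΔTR = 0.822 × (+$222 billion) = +$182.484 billion.
Expenditure multiplier = 1/(1 − c(1−t)) = 1/(1 − 0.822×0.75) = 1/0.3835 ≈ 2.608.
The transfer multiplier is c × k ≈ 2.143, so ΔY = k × (c·ΔTR) = (+$182.484 billion) / 0.3835 ≈ +$476 billion.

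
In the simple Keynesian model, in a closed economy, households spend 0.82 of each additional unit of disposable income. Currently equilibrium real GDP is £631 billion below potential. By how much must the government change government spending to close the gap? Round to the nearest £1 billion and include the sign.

Spending multiplier = 1/(1 − MPC) = 1/(1 − 0.82) = 1/0.18 ≈ 5.556.
Need ΔY = +£631 billion, so ΔG = ΔY/k = (+£631 billion) × 0.18 ≈ +£114 billion.
The government should increase government spending by £114 billion.

+£114 billion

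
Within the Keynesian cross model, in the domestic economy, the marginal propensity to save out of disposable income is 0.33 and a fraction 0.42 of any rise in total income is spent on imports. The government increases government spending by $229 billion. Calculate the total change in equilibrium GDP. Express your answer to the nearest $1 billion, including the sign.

MPC = 1 − MPS = 1 − 0.33 = 0.67.
Spending multiplier = 1/(1 − c + m) = 1/(1 − 0.67 + 0.42) = 1/0.75 ≈ 1.333.
ΔY = k × ΔG = (+$229 billion) / 0.75 ≈ +$305 billion.

+$305 billion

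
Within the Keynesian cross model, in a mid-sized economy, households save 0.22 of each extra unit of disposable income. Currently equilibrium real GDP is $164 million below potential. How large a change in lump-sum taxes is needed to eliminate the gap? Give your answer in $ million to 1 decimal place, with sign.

−$46.3 million

MPC = 1 − MPS = 1 − 0.22 = 0.78.
Spending multiplier = 1/(1 − MPC) = 1/(1 − 0.78) = 1/0.22 ≈ 4.545.
Tax multiplier = −c·k = −0.78/0.22 ≈ −3.545. Need ΔY = +$164 million, so ΔT = ΔY/(−c·k) = −(+$164 million) × 0.22 / 0.78 ≈ −$46.3 million.
The government should cut lump-sum taxes by $46.3 million.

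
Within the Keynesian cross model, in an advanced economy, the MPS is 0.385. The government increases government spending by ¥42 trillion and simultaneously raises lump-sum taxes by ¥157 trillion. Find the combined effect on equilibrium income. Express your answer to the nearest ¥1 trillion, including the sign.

MPC = 1 − MPS = 1 − 0.385 = 0.615.
Expenditure multiplier = 1/(1 − MPC) = 1/(1 − 0.615) = 1/0.385 ≈ 2.597.
ΔG contributes k·ΔG = (+¥42 trillion) / 0.385 ≈ +¥109.1 trillion.
ΔT of +¥157 trillion changes first-round spending by −c·ΔT = −¥96.555 trillion, contributing k·(−c·ΔT) = (−¥96.555 trillion) / 0.385 ≈ −¥250.8 trillion.
Net ΔY = k(ΔG − c·ΔT) = (−¥54.555 trillion) / 0.385 ≈ −¥142 trillion.

−¥142 trillion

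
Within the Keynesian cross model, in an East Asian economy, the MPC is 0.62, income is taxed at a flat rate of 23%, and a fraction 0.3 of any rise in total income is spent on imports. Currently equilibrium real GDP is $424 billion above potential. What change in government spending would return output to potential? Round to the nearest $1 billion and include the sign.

Spending multiplier = 1/(1 − c(1−t) + m) = 1/(1 − 0.62×0.77 + 0.3) = 1/0.8226 ≈ 1.216.
Need ΔY = −$424 billion, so ΔG = ΔY/k = (−$424 billion) × 0.8226 ≈ −$349 billion.
The government should cut government spending by $349 billion.

−$349 billion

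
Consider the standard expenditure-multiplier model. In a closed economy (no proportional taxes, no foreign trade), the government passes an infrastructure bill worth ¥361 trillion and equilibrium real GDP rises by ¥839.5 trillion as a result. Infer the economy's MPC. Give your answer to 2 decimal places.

0.57

Implied spending multiplier k = ΔY/ΔG = 839.5/361 ≈ 2.3255.
Since k = 1/(1 − MPC), MPC = 1 − 1/k = 1 − ΔG/ΔY = 1 − 361/839.5 ≈ 0.57.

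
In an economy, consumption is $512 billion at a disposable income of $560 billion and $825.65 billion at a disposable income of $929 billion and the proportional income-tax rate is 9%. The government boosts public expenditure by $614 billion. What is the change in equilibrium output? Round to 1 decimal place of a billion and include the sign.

MPC = ΔC/ΔYd = (825.65 − 512)/(929 − 560) = 313.65/369 = 0.85.
Spending multiplier = 1/(1 − c(1−t)) = 1/(1 − 0.85×0.91) = 1/0.2265 ≈ 4.415.
ΔY = k × ΔG = (+$614 billion) / 0.2265 ≈ +$2,710.8 billion.

+$2,710.8 billion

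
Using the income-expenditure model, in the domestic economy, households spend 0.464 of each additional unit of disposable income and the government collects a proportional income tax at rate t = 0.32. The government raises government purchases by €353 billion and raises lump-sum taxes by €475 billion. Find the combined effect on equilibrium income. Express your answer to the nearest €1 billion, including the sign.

+€194 billion

Expenditure multiplier = 1/(1 − c(1−t)) = 1/(1 − 0.464×0.68) = 1/0.68448 ≈ 1.461.
ΔG contributes k·ΔG = (+€353 billion) / 0.68448 ≈ +€515.7 billion.
ΔT of +€475 billion changes first-round spending by −c·ΔT = −€220.4 billion, contributing k·(−c·ΔT) = (−€220.4 billion) / 0.68448 ≈ −€322 billion.
Net ΔY = k(ΔG − c·ΔT) = (+€132.6 billion) / 0.68448 ≈ +€194 billion.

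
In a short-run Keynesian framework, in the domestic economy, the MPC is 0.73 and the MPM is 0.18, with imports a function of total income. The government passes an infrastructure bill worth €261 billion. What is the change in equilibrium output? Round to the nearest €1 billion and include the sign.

Expenditure multiplier = 1/(1 − c + m) = 1/(1 − 0.73 + 0.18) = 1/0.45 ≈ 2.222.
ΔY = k × ΔG = (+€261 billion) / 0.45 = +€580 billion.

+€580 billion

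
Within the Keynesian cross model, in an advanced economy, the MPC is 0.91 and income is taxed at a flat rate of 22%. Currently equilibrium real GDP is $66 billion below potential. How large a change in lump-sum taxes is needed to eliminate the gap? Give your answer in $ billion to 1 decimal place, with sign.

Spending multiplier = 1/(1 − c(1−t)) = 1/(1 − 0.91×0.78) = 1/0.2902 ≈ 3.446.
Tax multiplier = −c·k = −0.91/0.2902 ≈ −3.136. Need ΔY = +$66 billion, so ΔT = ΔY/(−c·k) = −(+$66 billion) × 0.2902 / 0.91 ≈ −$21 billion.
The government should cut lump-sum taxes by $21 billion.

−$21.0 billion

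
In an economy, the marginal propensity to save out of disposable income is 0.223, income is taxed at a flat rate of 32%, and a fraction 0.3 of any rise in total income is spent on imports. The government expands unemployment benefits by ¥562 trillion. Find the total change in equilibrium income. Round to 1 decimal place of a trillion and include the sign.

+¥565.9 trillion

MPC = 1 − MPS = 1 − 0.223 = 0.777.
The transfer change shifts disposable income by +¥562 trillion, so first-round consumption changes by c·ΔTR = 0.777 × (+¥562 trillion) = +¥436.674 trillion.
Expenditure multiplier = 1/(1 − c(1−t) + m) = 1/(1 − 0.777×0.68 + 0.3) = 1/0.77164 ≈ 1.296.
The transfer multiplier is c × k ≈ 1.007, so ΔY = k × (c·ΔTR) = (+¥436.674 trillion) / 0.77164 ≈ +¥565.9 trillion.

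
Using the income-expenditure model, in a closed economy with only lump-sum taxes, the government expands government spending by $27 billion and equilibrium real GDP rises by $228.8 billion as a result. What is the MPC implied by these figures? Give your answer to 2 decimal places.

0.88

Implied spending multiplier k = ΔY/ΔG = 228.8/27 ≈ 8.4741.
Since k = 1/(1 − MPC), MPC = 1 − 1/k = 1 − ΔG/ΔY = 1 − 27/228.8 ≈ 0.88.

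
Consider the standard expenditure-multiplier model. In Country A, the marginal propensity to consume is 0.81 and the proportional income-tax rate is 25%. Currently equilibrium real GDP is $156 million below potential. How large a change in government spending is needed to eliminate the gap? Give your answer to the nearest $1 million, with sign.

Spending multiplier = 1/(1 − c(1−t)) = 1/(1 − 0.81×0.75) = 1/0.3925 ≈ 2.548.
Need ΔY = +$156 million, so ΔG = ΔY/k = (+$156 million) × 0.3925 ≈ +$61 million.
The government should increase government spending by $61 million.

+$61 million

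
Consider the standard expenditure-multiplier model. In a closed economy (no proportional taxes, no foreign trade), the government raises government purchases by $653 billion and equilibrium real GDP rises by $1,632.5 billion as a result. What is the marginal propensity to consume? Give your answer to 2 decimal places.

0.60

Implied spending multiplier k = ΔY/ΔG = 1,632.5/653 = 2.5.
Since k = 1/(1 − MPC), MPC = 1 − 1/k = 1 − ΔG/ΔY = 1 − 653/1,632.5 = 0.60.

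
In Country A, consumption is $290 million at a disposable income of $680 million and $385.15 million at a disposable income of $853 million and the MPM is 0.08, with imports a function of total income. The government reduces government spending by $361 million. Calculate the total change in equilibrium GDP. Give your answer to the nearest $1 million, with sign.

MPC = ΔC/ΔYd = (385.15 − 290)/(853 − 680) = 95.15/173 = 0.55.
Government-spending multiplier = 1/(1 − c + m) = 1/(1 − 0.55 + 0.08) = 1/0.53 ≈ 1.887.
ΔY = k × ΔG = (−$361 million) / 0.53 ≈ −$681 million.

−$681 million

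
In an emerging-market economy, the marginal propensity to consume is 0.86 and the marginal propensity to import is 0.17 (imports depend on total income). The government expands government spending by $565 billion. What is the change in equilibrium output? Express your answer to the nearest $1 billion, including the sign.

+$1,823 billion

Spending multiplier = 1/(1 − c + m) = 1/(1 − 0.86 + 0.17) = 1/0.31 ≈ 3.226.
ΔY = k × ΔG = (+$565 billion) / 0.31 ≈ +$1,823 billion.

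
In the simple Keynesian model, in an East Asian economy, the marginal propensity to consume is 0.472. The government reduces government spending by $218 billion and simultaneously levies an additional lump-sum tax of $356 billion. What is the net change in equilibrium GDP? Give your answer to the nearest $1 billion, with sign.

−$731 billion

Expenditure multiplier = 1/(1 − MPC) = 1/(1 − 0.472) = 1/0.528 ≈ 1.894.
ΔG contributes k·ΔG = (−$218 billion) / 0.528 ≈ −$412.9 billion.
ΔT of +$356 billion changes first-round spending by −c·ΔT = −$168.032 billion, contributing k·(−c·ΔT) = (−$168.032 billion) / 0.528 ≈ −$318.2 billion.
Net ΔY = k(ΔG − c·ΔT) = (−$386.032 billion) / 0.528 ≈ −$731 billion.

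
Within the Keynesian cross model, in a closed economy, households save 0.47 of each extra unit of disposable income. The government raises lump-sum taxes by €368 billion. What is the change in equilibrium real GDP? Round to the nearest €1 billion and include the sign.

−€415 billion

MPC = 1 − MPS = 1 − 0.47 = 0.53.
A lump-sum tax change of +€368 billion shifts disposable income by −€368 billion; first-round consumption changes by −c × ΔT = −0.53 × (+€368 billion) = −€195.04 billion.
Expenditure multiplier = 1/(1 − MPC) = 1/(1 − 0.53) = 1/0.47 ≈ 2.128.
The tax multiplier is −c × k ≈ −1.128, so ΔY = k × (−c·ΔT) = (−€195.04 billion) / 0.47 ≈ −€415 billion.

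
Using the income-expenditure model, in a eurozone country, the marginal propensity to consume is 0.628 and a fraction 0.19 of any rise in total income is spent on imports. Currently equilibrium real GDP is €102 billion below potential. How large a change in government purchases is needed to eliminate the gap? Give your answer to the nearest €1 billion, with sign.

+€57 billion

Spending multiplier = 1/(1 − c + m) = 1/(1 − 0.628 + 0.19) = 1/0.562 ≈ 1.779.
Need ΔY = +€102 billion, so ΔG = ΔY/k = (+€102 billion) × 0.562 ≈ +€57 billion.
The government should increase government purchases by €57 billion.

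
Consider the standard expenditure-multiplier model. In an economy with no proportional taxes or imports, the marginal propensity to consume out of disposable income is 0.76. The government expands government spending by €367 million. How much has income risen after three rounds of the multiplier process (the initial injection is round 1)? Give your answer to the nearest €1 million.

€858 million

Round 1 adds ΔG = €367 million; each later round is MPC = 0.76 times the previous.
After 3 rounds: 367 + 278.92 + 211.9792 = ΔG·(1 − c^3)/(1 − c) = 367 × (1 − 0.438976)/0.24 ≈ €858 million.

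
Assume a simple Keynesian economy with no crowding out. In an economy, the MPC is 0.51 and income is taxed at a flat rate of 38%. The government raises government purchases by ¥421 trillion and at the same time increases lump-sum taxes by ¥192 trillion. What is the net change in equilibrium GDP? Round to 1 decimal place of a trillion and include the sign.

+¥472.5 trillion

Expenditure multiplier = 1/(1 − c(1−t)) = 1/(1 − 0.51×0.62) = 1/0.6838 ≈ 1.462.
ΔG contributes k·ΔG = (+¥421 trillion) / 0.6838 ≈ +¥615.7 trillion.
ΔT of +¥192 trillion changes first-round spending by −c·ΔT = −¥97.92 trillion, contributing k·(−c·ΔT) = (−¥97.92 trillion) / 0.6838 ≈ −¥143.2 trillion.
Net ΔY = k(ΔG − c·ΔT) = (+¥323.08 trillion) / 0.6838 ≈ +¥472.5 trillion.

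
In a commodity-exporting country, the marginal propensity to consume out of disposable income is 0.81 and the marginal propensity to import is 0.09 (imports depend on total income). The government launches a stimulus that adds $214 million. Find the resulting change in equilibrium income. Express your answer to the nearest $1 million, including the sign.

+$764 million

Government-spending multiplier = 1/(1 − c + m) = 1/(1 − 0.81 + 0.09) = 1/0.28 ≈ 3.571.
ΔY = k × ΔG = (+$214 million) / 0.28 ≈ +$764 million.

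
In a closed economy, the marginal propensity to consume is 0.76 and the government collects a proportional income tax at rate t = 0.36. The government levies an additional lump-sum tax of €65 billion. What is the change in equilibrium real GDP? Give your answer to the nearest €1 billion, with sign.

−€96 billion

A lump-sum tax change of +€65 billion shifts disposable income by −€65 billion; first-round consumption changes by −c × ΔT = −0.76 × (+€65 billion) = −€49.4 billion.
Expenditure multiplier = 1/(1 − c(1−t)) = 1/(1 − 0.76×0.64) = 1/0.5136 ≈ 1.947.
The tax multiplier is −c × k ≈ −1.48, so ΔY = k × (−c·ΔT) = (−€49.4 billion) / 0.5136 ≈ −€96 billion.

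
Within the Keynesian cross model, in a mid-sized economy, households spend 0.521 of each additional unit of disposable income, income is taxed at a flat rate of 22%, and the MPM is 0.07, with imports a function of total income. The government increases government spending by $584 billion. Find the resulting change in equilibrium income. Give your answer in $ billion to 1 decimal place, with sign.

+$880.0 billion

Government-spending multiplier = 1/(1 − c(1−t) + m) = 1/(1 − 0.521×0.78 + 0.07) = 1/0.66362 ≈ 1.507.
ΔY = k × ΔG = (+$584 billion) / 0.66362 ≈ +$880 billion.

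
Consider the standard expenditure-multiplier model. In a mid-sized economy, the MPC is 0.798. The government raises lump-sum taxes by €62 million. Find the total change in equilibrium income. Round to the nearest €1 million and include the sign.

−€245 million

A lump-sum tax change of +€62 million shifts disposable income by −€62 million; first-round consumption changes by −c × ΔT = −0.798 × (+€62 million) = −€49.476 million.
Expenditure multiplier = 1/(1 − MPC) = 1/(1 − 0.798) = 1/0.202 ≈ 4.95.
The tax multiplier is −c × k ≈ −3.95, so ΔY = k × (−c·ΔT) = (−€49.476 million) / 0.202 ≈ −€245 million.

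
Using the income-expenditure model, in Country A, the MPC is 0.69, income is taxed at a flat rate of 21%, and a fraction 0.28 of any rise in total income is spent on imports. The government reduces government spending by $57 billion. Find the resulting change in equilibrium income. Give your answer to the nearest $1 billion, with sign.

−$78 billion

Government-spending multiplier = 1/(1 − c(1−t) + m) = 1/(1 − 0.69×0.79 + 0.28) = 1/0.7349 ≈ 1.361.
ΔY = k × ΔG = (−$57 billion) / 0.7349 ≈ −$78 billion.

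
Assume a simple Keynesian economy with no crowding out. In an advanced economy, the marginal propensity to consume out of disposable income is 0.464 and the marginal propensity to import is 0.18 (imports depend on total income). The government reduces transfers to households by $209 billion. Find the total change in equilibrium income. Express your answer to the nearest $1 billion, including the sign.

−$135 billion

The transfer change shifts disposable income by −$209 billion, so first-round consumption changes by c·ΔTR = 0.464 × (−$209 billion) = −$96.976 billion.
Expenditure multiplier = 1/(1 − c + m) = 1/(1 − 0.464 + 0.18) = 1/0.716 ≈ 1.397.
The transfer multiplier is c × k ≈ 0.648, so ΔY = k × (c·ΔTR) = (−$96.976 billion) / 0.716 ≈ −$135 billion.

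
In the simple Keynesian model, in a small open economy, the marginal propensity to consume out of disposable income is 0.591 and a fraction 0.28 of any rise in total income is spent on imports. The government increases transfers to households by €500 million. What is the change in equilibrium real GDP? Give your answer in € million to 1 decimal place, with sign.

The transfer change shifts disposable income by +€500 million, so first-round consumption changes by c·ΔTR = 0.591 × (+€500 million) = +€295.5 million.
Expenditure multiplier = 1/(1 − c + m) = 1/(1 − 0.591 + 0.28) = 1/0.689 ≈ 1.451.
The transfer multiplier is c × k ≈ 0.858, so ΔY = k × (c·ΔTR) = (+€295.5 million) / 0.689 ≈ +€428.9 million.

+€428.9 million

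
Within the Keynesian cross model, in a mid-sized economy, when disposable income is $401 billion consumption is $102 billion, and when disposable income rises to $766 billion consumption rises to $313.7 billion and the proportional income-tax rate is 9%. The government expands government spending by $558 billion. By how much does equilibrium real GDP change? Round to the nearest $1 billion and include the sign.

+$1,182 billion

MPC = ΔC/ΔYd = (313.7 − 102)/(766 − 401) = 211.7/365 = 0.58.
Government-spending multiplier = 1/(1 − c(1−t)) = 1/(1 − 0.58×0.91) = 1/0.4722 ≈ 2.118.
ΔY = k × ΔG = (+$558 billion) / 0.4722 ≈ +$1,182 billion.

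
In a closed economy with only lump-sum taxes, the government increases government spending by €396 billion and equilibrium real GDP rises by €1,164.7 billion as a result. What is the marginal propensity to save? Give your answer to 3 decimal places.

Implied spending multiplier k = ΔY/ΔG = 1,164.7/396 ≈ 2.9412.
Since k = 1/(1 − MPC), MPC = 1 − 1/k = 1 − ΔG/ΔY = 1 − 396/1,164.7 ≈ 0.660.
MPS = 1 − MPC = 0.340.

0.340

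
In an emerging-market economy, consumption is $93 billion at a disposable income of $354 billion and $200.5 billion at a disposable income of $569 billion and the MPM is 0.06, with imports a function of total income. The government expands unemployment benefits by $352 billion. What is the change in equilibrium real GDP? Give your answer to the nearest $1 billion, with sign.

+$314 billion

MPC = ΔC/ΔYd = (200.5 − 93)/(569 − 354) = 107.5/215 = 0.5.
The transfer change shifts disposable income by +$352 billion, so first-round consumption changes by c·ΔTR = 0.5 × (+$352 billion) = +$176 billion.
Expenditure multiplier = 1/(1 − c + m) = 1/(1 − 0.5 + 0.06) = 1/0.56 ≈ 1.786.
The transfer multiplier is c × k ≈ 0.893, so ΔY = k × (c·ΔTR) = (+$176 billion) / 0.56 ≈ +$314 billion.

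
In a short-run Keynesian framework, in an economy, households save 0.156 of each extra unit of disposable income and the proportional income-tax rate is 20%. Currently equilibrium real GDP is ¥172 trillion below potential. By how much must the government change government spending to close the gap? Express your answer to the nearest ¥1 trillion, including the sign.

MPC = 1 − MPS = 1 − 0.156 = 0.844.
Spending multiplier = 1/(1 − c(1−t)) = 1/(1 − 0.844×0.8) = 1/0.3248 ≈ 3.079.
Need ΔY = +¥172 trillion, so ΔG = ΔY/k = (+¥172 trillion) × 0.3248 ≈ +¥56 trillion.
The government should increase government spending by ¥56 trillion.

+¥56 trillion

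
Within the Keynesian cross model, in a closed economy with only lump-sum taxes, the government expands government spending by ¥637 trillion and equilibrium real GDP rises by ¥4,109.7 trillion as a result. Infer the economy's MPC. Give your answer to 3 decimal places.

0.845

Implied spending multiplier k = ΔY/ΔG = 4,109.7/637 ≈ 6.4516.
Since k = 1/(1 − MPC), MPC = 1 − 1/k = 1 − ΔG/ΔY = 1 − 637/4,109.7 ≈ 0.845.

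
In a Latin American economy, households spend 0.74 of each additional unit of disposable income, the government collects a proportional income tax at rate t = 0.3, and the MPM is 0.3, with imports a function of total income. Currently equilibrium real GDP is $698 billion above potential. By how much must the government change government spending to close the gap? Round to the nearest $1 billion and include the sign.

Spending multiplier = 1/(1 − c(1−t) + m) = 1/(1 − 0.74×0.7 + 0.3) = 1/0.782 ≈ 1.279.
Need ΔY = −$698 billion, so ΔG = ΔY/k = (−$698 billion) × 0.782 ≈ −$546 billion.
The government should cut government spending by $546 billion.

−$546 billion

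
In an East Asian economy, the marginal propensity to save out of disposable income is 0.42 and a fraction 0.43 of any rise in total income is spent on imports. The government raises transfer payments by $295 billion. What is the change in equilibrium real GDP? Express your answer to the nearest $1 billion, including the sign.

MPC = 1 − MPS = 1 − 0.42 = 0.58.
The transfer change shifts disposable income by +$295 billion, so first-round consumption changes by c·ΔTR = 0.58 × (+$295 billion) = +$171.1 billion.
Expenditure multiplier = 1/(1 − c + m) = 1/(1 − 0.58 + 0.43) = 1/0.85 ≈ 1.176.
The transfer multiplier is c × k ≈ 0.682, so ΔY = k × (c·ΔTR) = (+$171.1 billion) / 0.85 ≈ +$201 billion.

+$201 billion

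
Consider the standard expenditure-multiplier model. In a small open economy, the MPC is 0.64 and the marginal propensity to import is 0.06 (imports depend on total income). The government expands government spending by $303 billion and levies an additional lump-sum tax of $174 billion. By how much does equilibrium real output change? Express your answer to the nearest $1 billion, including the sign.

+$456 billion

Expenditure multiplier = 1/(1 − c + m) = 1/(1 − 0.64 + 0.06) = 1/0.42 ≈ 2.381.
ΔG contributes k·ΔG = (+$303 billion) / 0.42 ≈ +$721.4 billion.
ΔT of +$174 billion changes first-round spending by −c·ΔT = −$111.36 billion, contributing k·(−c·ΔT) = (−$111.36 billion) / 0.42 ≈ −$265.1 billion.
Net ΔY = k(ΔG − c·ΔT) = (+$191.64 billion) / 0.42 ≈ +$456 billion.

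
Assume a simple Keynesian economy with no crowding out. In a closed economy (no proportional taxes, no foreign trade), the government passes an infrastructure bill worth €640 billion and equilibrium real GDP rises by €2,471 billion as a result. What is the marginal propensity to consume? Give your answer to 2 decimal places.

0.74

Implied spending multiplier k = ΔY/ΔG = 2,471/640 ≈ 3.8609.
Since k = 1/(1 − MPC), MPC = 1 − 1/k = 1 − ΔG/ΔY = 1 − 640/2,471 ≈ 0.74.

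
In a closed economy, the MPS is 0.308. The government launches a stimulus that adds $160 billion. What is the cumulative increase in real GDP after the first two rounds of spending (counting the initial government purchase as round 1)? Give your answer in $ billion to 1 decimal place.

MPC = 1 − MPS = 1 − 0.308 = 0.692.
Round 1 adds ΔG = $160 billion; each later round is MPC = 0.692 times the previous.
After 2 rounds: 160 + 110.72 = ΔG·(1 − c^2)/(1 − c) = 160 × (1 − 0.478864)/0.308 ≈ $270.7 billion.

$270.7 billion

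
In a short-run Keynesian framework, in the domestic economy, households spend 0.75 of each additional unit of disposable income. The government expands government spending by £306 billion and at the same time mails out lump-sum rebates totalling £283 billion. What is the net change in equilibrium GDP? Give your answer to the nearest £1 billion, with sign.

+£2,073 billion

Expenditure multiplier = 1/(1 − MPC) = 1/(1 − 0.75) = 1/0.25 = 4.
ΔG contributes k·ΔG = (+£306 billion) / 0.25 = +£1,224 billion.
ΔT of −£283 billion changes first-round spending by −c·ΔT = +£212.25 billion, contributing k·(−c·ΔT) = (+£212.25 billion) / 0.25 = +£849 billion.
Net ΔY = k(ΔG − c·ΔT) = (+£518.25 billion) / 0.25 = +£2,073 billion.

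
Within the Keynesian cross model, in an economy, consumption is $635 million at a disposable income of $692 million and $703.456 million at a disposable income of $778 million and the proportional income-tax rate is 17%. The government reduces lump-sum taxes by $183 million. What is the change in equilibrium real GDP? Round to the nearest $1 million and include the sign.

+$429 million

MPC = ΔC/ΔYd = (703.456 − 635)/(778 − 692) = 68.456/86 = 0.796.
A lump-sum tax change of −$183 million shifts disposable income by +$183 million; first-round consumption changes by −c × ΔT = −0.796 × (−$183 million) = +$145.668 million.
Expenditure multiplier = 1/(1 − c(1−t)) = 1/(1 − 0.796×0.83) = 1/0.33932 ≈ 2.947.
The tax multiplier is −c × k ≈ −2.346, so ΔY = k × (−c·ΔT) = (+$145.668 million) / 0.33932 ≈ +$429 million.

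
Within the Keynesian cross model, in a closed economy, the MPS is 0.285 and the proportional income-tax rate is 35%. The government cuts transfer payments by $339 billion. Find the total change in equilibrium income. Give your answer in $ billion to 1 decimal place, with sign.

−$452.8 billion

MPC = 1 − MPS = 1 − 0.285 = 0.715.
The transfer change shifts disposable income by −$339 billion, so first-round consumption changes by c·ΔTR = 0.715 × (−$339 billion) = −$242.385 billion.
Expenditure multiplier = 1/(1 − c(1−t)) = 1/(1 − 0.715×0.65) = 1/0.53525 ≈ 1.868.
The transfer multiplier is c × k ≈ 1.336, so ΔY = k × (c·ΔTR) = (−$242.385 billion) / 0.53525 ≈ −$452.8 billion.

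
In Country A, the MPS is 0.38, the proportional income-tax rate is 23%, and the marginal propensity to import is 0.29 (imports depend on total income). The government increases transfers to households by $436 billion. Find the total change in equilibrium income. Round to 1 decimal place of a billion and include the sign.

+$332.7 billion

MPC = 1 − MPS = 1 − 0.38 = 0.62.
The transfer change shifts disposable income by +$436 billion, so first-round consumption changes by c·ΔTR = 0.62 × (+$436 billion) = +$270.32 billion.
Expenditure multiplier = 1/(1 − c(1−t) + m) = 1/(1 − 0.62×0.77 + 0.29) = 1/0.8126 ≈ 1.231.
The transfer multiplier is c × k ≈ 0.763, so ΔY = k × (c·ΔTR) = (+$270.32 billion) / 0.8126 ≈ +$332.7 billion.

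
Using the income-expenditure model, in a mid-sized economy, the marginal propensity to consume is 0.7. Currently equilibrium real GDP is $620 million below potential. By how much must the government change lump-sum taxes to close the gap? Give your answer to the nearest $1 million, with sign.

Spending multiplier = 1/(1 − MPC) = 1/(1 − 0.7) = 1/0.3 ≈ 3.333.
Tax multiplier = −c·k = −0.7/0.3 ≈ −2.333. Need ΔY = +$620 million, so ΔT = ΔY/(−c·k) = −(+$620 million) × 0.3 / 0.7 ≈ −$266 million.
The government should cut lump-sum taxes by $266 million.

−$266 million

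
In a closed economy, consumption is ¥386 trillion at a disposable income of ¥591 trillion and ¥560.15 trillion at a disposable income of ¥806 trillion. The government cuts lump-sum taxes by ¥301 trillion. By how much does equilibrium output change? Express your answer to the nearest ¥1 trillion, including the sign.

+¥1,283 trillion

MPC = ΔC/ΔYd = (560.15 − 386)/(806 − 591) = 174.15/215 = 0.81.
A lump-sum tax change of −¥301 trillion shifts disposable income by +¥301 trillion; first-round consumption changes by −c × ΔT = −0.81 × (−¥301 trillion) = +¥243.81 trillion.
Expenditure multiplier = 1/(1 − MPC) = 1/(1 − 0.81) = 1/0.19 ≈ 5.263.
The tax multiplier is −c × k ≈ −4.263, so ΔY = k × (−c·ΔT) = (+¥243.81 trillion) / 0.19 ≈ +¥1,283 trillion.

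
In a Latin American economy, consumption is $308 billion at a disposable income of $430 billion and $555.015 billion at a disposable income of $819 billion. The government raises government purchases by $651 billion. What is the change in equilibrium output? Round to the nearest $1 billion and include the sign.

MPC = ΔC/ΔYd = (555.015 − 308)/(819 − 430) = 247.015/389 = 0.635.
Expenditure multiplier = 1/(1 − MPC) = 1/(1 − 0.635) = 1/0.365 ≈ 2.74.
ΔY = k × ΔG = (+$651 billion) / 0.365 ≈ +$1,784 billion.

+$1,784 billion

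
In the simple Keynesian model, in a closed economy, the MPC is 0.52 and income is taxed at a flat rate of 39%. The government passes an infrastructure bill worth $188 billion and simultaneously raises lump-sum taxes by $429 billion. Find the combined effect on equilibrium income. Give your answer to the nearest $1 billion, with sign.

−$51 billion

Expenditure multiplier = 1/(1 − c(1−t)) = 1/(1 − 0.52×0.61) = 1/0.6828 ≈ 1.465.
ΔG contributes k·ΔG = (+$188 billion) / 0.6828 ≈ +$275.3 billion.
ΔT of +$429 billion changes first-round spending by −c·ΔT = −$223.08 billion, contributing k·(−c·ΔT) = (−$223.08 billion) / 0.6828 ≈ −$326.7 billion.
Net ΔY = k(ΔG − c·ΔT) = (−$35.08 billion) / 0.6828 ≈ −$51 billion.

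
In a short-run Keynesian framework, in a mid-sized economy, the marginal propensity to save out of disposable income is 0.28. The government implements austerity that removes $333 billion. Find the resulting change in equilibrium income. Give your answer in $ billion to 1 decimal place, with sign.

−$1,189.3 billion

MPC = 1 − MPS = 1 − 0.28 = 0.72.
Government-spending multiplier = 1/(1 − MPC) = 1/(1 − 0.72) = 1/0.28 ≈ 3.571.
ΔY = k × ΔG = (−$333 billion) / 0.28 ≈ −$1,189.3 billion.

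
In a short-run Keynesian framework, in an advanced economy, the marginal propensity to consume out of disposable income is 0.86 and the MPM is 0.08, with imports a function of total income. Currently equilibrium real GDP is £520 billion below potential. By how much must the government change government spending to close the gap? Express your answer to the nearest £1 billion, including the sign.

Spending multiplier = 1/(1 − c + m) = 1/(1 − 0.86 + 0.08) = 1/0.22 ≈ 4.545.
Need ΔY = +£520 billion, so ΔG = ΔY/k = (+£520 billion) × 0.22 ≈ +£114 billion.
The government should increase government spending by £114 billion.

+£114 billion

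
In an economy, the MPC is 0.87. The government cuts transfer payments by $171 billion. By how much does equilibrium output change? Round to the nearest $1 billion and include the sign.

−$1,144 billion

The transfer change shifts disposable income by −$171 billion, so first-round consumption changes by c·ΔTR = 0.87 × (−$171 billion) = −$148.77 billion.
Expenditure multiplier = 1/(1 − MPC) = 1/(1 − 0.87) = 1/0.13 ≈ 7.692.
The transfer multiplier is c × k ≈ 6.692, so ΔY = k × (c·ΔTR) = (−$148.77 billion) / 0.13 ≈ −$1,144 billion.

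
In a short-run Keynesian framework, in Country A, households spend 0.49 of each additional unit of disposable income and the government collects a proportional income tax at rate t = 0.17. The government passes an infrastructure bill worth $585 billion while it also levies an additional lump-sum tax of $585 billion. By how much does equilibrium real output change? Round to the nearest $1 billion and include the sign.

+$503 billion

Expenditure multiplier = 1/(1 − c(1−t)) = 1/(1 − 0.49×0.83) = 1/0.5933 ≈ 1.685.
ΔG contributes k·ΔG = (+$585 billion) / 0.5933 ≈ +$986 billion.
ΔT of +$585 billion changes first-round spending by −c·ΔT = −$286.65 billion, contributing k·(−c·ΔT) = (−$286.65 billion) / 0.5933 ≈ −$483.1 billion.
Net ΔY = k(ΔG − c·ΔT) = (+$298.35 billion) / 0.5933 ≈ +$503 billion.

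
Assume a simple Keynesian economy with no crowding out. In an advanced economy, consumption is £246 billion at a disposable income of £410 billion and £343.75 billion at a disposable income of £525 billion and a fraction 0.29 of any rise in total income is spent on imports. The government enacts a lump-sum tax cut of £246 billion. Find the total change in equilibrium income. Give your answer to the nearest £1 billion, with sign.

MPC = ΔC/ΔYd = (343.75 − 246)/(525 − 410) = 97.75/115 = 0.85.
A lump-sum tax change of −£246 billion shifts disposable income by +£246 billion; first-round consumption changes by −c × ΔT = −0.85 × (−£246 billion) = +£209.1 billion.
Expenditure multiplier = 1/(1 − c + m) = 1/(1 − 0.85 + 0.29) = 1/0.44 ≈ 2.273.
The tax multiplier is −c × k ≈ −1.932, so ΔY = k × (−c·ΔT) = (+£209.1 billion) / 0.44 ≈ +£475 billion.

+£475 billion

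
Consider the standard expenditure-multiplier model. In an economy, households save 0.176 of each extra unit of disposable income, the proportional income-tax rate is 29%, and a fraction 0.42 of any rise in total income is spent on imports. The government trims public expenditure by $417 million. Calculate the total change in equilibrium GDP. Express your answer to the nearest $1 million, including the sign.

MPC = 1 − MPS = 1 − 0.176 = 0.824.
Spending multiplier = 1/(1 − c(1−t) + m) = 1/(1 − 0.824×0.71 + 0.42) = 1/0.83496 ≈ 1.198.
ΔY = k × ΔG = (−$417 million) / 0.83496 ≈ −$499 million.

−$499 million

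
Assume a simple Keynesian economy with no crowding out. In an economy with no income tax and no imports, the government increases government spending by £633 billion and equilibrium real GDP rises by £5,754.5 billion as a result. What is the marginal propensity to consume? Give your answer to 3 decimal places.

Implied spending multiplier k = ΔY/ΔG = 5,754.5/633 ≈ 9.0908.
Since k = 1/(1 − MPC), MPC = 1 − 1/k = 1 − ΔG/ΔY = 1 − 633/5,754.5 ≈ 0.890.

0.890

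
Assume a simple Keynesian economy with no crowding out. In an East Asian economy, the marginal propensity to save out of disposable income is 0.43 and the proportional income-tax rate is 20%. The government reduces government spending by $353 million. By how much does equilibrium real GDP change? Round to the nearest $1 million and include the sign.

MPC = 1 − MPS = 1 − 0.43 = 0.57.
Spending multiplier = 1/(1 − c(1−t)) = 1/(1 − 0.57×0.8) = 1/0.544 ≈ 1.838.
ΔY = k × ΔG = (−$353 million) / 0.544 ≈ −$649 million.

−$649 million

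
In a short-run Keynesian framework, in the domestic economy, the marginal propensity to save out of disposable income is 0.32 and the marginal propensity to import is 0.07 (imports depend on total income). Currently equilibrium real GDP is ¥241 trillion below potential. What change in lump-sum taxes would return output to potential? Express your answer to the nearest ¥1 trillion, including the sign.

−¥138 trillion

MPC = 1 − MPS = 1 − 0.32 = 0.68.
Spending multiplier = 1/(1 − c + m) = 1/(1 − 0.68 + 0.07) = 1/0.39 ≈ 2.564.
Tax multiplier = −c·k = −0.68/0.39 ≈ −1.744. Need ΔY = +¥241 trillion, so ΔT = ΔY/(−c·k) = −(+¥241 trillion) × 0.39 / 0.68 ≈ −¥138 trillion.
The government should cut lump-sum taxes by ¥138 trillion.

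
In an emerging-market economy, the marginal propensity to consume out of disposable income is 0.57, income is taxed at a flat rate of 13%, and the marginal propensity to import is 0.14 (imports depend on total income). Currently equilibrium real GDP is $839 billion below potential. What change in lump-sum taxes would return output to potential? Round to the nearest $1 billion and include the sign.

Spending multiplier = 1/(1 − c(1−t) + m) = 1/(1 − 0.57×0.87 + 0.14) = 1/0.6441 ≈ 1.553.
Tax multiplier = −c·k = −0.57/0.6441 ≈ −0.885. Need ΔY = +$839 billion, so ΔT = ΔY/(−c·k) = −(+$839 billion) × 0.6441 / 0.57 ≈ −$948 billion.
The government should cut lump-sum taxes by $948 billion.

−$948 billion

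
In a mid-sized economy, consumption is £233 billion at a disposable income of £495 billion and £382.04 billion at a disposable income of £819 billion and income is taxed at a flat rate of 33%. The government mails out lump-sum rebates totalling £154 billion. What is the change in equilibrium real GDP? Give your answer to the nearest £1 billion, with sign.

MPC = ΔC/ΔYd = (382.04 − 233)/(819 − 495) = 149.04/324 = 0.46.
A lump-sum tax change of −£154 billion shifts disposable income by +£154 billion; first-round consumption changes by −c × ΔT = −0.46 × (−£154 billion) = +£70.84 billion.
Expenditure multiplier = 1/(1 − c(1−t)) = 1/(1 − 0.46×0.67) = 1/0.6918 ≈ 1.446.
The tax multiplier is −c × k ≈ −0.665, so ΔY = k × (−c·ΔT) = (+£70.84 billion) / 0.6918 ≈ +£102 billion.

+£102 billion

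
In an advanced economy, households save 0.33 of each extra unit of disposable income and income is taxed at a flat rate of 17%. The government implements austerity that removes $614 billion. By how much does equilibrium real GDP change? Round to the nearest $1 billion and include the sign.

MPC = 1 − MPS = 1 − 0.33 = 0.67.
Spending multiplier = 1/(1 − c(1−t)) = 1/(1 − 0.67×0.83) = 1/0.4439 ≈ 2.253.
ΔY = k × ΔG = (−$614 billion) / 0.4439 ≈ −$1,383 billion.

−$1,383 billion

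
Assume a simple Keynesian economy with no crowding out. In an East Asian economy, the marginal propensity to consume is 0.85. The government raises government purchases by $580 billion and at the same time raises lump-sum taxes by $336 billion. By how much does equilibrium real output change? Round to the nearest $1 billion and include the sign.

Expenditure multiplier = 1/(1 − MPC) = 1/(1 − 0.85) = 1/0.15 ≈ 6.667.
ΔG contributes k·ΔG = (+$580 billion) / 0.15 ≈ +$3,866.7 billion.
ΔT of +$336 billion changes first-round spending by −c·ΔT = −$285.6 billion, contributing k·(−c·ΔT) = (−$285.6 billion) / 0.15 = −$1,904 billion.
Net ΔY = k(ΔG − c·ΔT) = (+$294.4 billion) / 0.15 ≈ +$1,963 billion.

+$1,963 billion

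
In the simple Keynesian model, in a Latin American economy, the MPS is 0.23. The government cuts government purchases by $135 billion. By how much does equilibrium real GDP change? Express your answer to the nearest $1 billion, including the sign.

−$587 billion

MPC = 1 − MPS = 1 − 0.23 = 0.77.
Expenditure multiplier = 1/(1 − MPC) = 1/(1 − 0.77) = 1/0.23 ≈ 4.348.
ΔY = k × ΔG = (−$135 billion) / 0.23 ≈ −$587 billion.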